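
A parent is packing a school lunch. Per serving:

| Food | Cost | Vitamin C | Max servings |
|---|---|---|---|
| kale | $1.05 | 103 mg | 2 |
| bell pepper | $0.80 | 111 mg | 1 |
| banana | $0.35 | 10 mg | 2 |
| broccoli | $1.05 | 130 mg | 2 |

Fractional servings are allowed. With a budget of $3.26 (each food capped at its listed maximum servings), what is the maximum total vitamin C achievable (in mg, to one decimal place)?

Vitamin C per dollar: bell pepper 138.8, broccoli 123.8, kale 98.1, banana 28.57.
Take 1 serving of bell pepper: spends $0.80, +111.0 mg vitamin C (running total 111.0 mg).
Take 2 servings of broccoli: spends $2.10, +260.0 mg vitamin C (running total 371.0 mg).
Take 0.3429 servings of kale: spends $0.36, +35.3 mg vitamin C (running total 406.3 mg).
Greedy by best ratio exhausts the cost allowance optimally: 406.3 mg.

406.3 mg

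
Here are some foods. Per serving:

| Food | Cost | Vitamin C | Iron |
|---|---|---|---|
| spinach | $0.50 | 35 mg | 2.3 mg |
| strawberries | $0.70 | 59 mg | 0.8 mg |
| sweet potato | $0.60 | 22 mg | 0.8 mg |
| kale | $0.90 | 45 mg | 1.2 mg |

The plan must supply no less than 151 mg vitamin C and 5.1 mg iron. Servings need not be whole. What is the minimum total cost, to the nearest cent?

$1.93

For a min-cost LP with two ≥-constraints, a basic feasible solution has at most two positive variables.
spinach only: max(151/35, 5.1/2.3) = 4.314 servings → $2.16.
strawberries only: max(151/59, 5.1/0.8) = 6.375 servings → $4.46.
sweet potato only: max(151/22, 5.1/0.8) = 6.864 servings → $4.12.
kale only: max(151/45, 5.1/1.2) = 4.25 servings → $3.83.
spinach + strawberries with both tight: 1.672 servings and 1.567 servings → $1.93.
spinach + sweet potato: intersection lies outside the first quadrant.
spinach + kale with both tight: 0.7854 servings and 2.745 servings → $2.86.
strawberries + sweet potato with both tight: 0.2905 servings and 6.084 servings → $3.85.
strawberries + kale with both targets exact would need a negative amount; discard.
sweet potato + kale with both tight: 5.031 servings and 0.8958 servings → $3.83.
So the least-cost plan costs $1.93.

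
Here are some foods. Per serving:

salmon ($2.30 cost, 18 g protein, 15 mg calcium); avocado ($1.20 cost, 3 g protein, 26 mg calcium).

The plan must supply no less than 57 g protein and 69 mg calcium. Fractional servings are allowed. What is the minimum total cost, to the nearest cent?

salmon only: max(57/18, 69/15) = 4.6 servings → $10.58.
avocado only: max(57/3, 69/26) = 19 servings → $22.80.
salmon + avocado with both tight: 3.014 servings and 0.9149 servings → $8.03.
So the least-cost plan costs $8.03.

$8.03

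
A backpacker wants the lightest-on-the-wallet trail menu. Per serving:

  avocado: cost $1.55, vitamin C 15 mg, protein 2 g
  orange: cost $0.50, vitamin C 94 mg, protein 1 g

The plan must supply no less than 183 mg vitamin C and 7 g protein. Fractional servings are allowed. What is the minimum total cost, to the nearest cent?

Check every corner: each single food scaled to meet both minima, and each pair solved so both constraints bind.
avocado only: max(183/15, 7/2) = 12.2 servings → $18.91.
orange only: max(183/94, 7/1) = 7 servings → $3.50.
avocado + orange with both tight: 2.746 servings and 1.509 servings → $5.01.
So the least-cost plan costs $3.50.

$3.50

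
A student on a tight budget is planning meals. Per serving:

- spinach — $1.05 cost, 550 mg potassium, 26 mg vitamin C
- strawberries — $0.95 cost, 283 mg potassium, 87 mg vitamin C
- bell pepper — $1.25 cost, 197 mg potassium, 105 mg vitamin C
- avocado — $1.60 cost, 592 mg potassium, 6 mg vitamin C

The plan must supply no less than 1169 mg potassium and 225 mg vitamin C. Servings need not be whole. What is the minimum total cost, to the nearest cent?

$3.18

For a min-cost LP with two ≥-constraints, a basic feasible solution has at most two positive variables.
spinach only: max(1169/550, 225/26) = 8.654 servings → $9.09.
strawberries only: max(1169/283, 225/87) = 4.131 servings → $3.92.
bell pepper only: max(1169/197, 225/105) = 5.934 servings → $7.42.
avocado only: max(1169/592, 225/6) = 37.5 servings → $60.00.
spinach + strawberries with both tight: 0.9391 servings and 2.306 servings → $3.18.
spinach + bell pepper with both tight: 1.49 servings and 1.774 servings → $3.78.
spinach + avocado: intersection lies outside the first quadrant.
strawberries + bell pepper: intersection lies outside the first quadrant.
strawberries + avocado with both tight: 2.534 servings and 0.7635 servings → $3.63.
bell pepper + avocado with both tight: 2.069 servings and 1.286 servings → $4.64.
The minimum over all feasible corners is $3.18.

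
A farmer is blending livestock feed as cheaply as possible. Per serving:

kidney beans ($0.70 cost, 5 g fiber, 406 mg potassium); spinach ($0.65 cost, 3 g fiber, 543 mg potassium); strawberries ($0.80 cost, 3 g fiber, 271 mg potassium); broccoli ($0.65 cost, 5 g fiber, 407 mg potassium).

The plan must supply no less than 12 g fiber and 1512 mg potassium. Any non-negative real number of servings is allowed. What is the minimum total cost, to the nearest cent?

An LP optimum is at a vertex; with two nutrient constraints at most two foods are used. Check each candidate.
kidney beans only: max(12/5, 1512/406) = 3.724 servings → $2.61.
spinach only: max(12/3, 1512/543) = 4 servings → $2.60.
strawberries only: max(12/3, 1512/271) = 5.579 servings → $4.46.
broccoli only: max(12/5, 1512/407) = 3.715 servings → $2.41.
kidney beans + spinach with both tight: 1.323 servings and 1.796 servings → $2.09.
kidney beans + strawberries with both targets exact would need a negative amount; discard.
kidney beans + broccoli with both targets exact would need a negative amount; discard.
spinach + strawberries with both tight: 1.574 servings and 2.426 servings → $2.96.
spinach + broccoli with both tight: 1.791 servings and 1.325 servings → $2.03.
strawberries + broccoli: the both-tight solution has a negative serving — not a feasible corner.
Cheapest feasible corner: $2.03.

$2.03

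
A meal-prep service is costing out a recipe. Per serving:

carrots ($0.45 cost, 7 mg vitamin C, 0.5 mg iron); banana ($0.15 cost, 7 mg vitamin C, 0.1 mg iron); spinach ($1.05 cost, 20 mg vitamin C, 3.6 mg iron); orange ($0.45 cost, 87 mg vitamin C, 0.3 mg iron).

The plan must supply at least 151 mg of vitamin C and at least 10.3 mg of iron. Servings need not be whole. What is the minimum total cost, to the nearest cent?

carrots only: max(151/7, 10.3/0.5) = 21.57 servings → $9.71.
banana only: max(151/7, 10.3/0.1) = 103 servings → $15.45.
spinach only: max(151/20, 10.3/3.6) = 7.55 servings → $7.93.
orange only: max(151/87, 10.3/0.3) = 34.33 servings → $15.45.
carrots + banana with both tight: 20.36 servings and 1.214 servings → $9.34.
carrots + spinach: the both-tight solution has a negative serving — not a feasible corner.
carrots + orange with both tight: 20.55 servings and 0.08213 servings → $9.28.
banana + spinach with both tight: 14.55 servings and 2.457 servings → $4.76.
banana + orange with both targets exact would need a negative amount; discard.
spinach + orange with both tight: 2.77 servings and 1.099 servings → $3.40.
The minimum over all feasible corners is $3.40.

$3.40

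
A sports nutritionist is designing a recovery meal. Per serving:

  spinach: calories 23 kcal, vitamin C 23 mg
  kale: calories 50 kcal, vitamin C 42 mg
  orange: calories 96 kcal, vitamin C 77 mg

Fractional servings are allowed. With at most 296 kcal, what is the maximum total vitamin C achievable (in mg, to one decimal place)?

296.0 mg

Vitamin C per kcal: spinach 1, kale 0.84, orange 0.8021.
With no serving limits, spend the whole calories allowance on spinach: 296 kcal / 23 kcal × 23 mg = 296.0 mg.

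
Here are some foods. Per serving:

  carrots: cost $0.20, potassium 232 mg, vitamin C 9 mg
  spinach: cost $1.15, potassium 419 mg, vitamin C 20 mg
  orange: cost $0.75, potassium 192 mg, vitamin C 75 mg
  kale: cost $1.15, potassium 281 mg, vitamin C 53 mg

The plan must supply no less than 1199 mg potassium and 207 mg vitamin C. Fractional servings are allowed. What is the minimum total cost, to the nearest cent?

The cheapest plan sits at a corner of the feasible region — with two constraints it uses at most two foods.
carrots only: max(1199/232, 207/9) = 23 servings → $4.60.
spinach only: max(1199/419, 207/20) = 10.35 servings → $11.90.
orange only: max(1199/192, 207/75) = 6.245 servings → $4.68.
kale only: max(1199/281, 207/53) = 4.267 servings → $4.91.
carrots + spinach: the both-tight solution has a negative serving — not a feasible corner.
carrots + orange with both tight: 3.202 servings and 2.376 servings → $2.42.
carrots + kale with both tight: 0.5508 servings and 3.812 servings → $4.49.
spinach + orange with both tight: 1.819 servings and 2.275 servings → $3.80.
spinach + kale with both tight: 0.3244 servings and 3.783 servings → $4.72.
orange + kale: intersection lies outside the first quadrant.
Cheapest feasible corner: $2.42.

$2.42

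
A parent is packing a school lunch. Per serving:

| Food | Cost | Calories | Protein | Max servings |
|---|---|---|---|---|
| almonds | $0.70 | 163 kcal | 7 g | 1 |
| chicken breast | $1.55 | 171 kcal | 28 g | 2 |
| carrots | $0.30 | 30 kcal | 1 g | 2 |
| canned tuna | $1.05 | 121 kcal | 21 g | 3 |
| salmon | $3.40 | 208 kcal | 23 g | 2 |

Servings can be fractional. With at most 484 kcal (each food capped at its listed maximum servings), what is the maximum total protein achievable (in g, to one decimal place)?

82.8 g

Protein per kcal: canned tuna 0.1736, chicken breast 0.1637, salmon 0.1106, almonds 0.04294, carrots 0.03333.
Take 3 servings of canned tuna: uses 363 kcal, +63.0 g protein (running total 63.0 g).
Take 0.7076 servings of chicken breast: uses 121 kcal, +19.8 g protein (running total 82.8 g).
Greedy by best ratio exhausts the calories allowance optimally: 82.8 g.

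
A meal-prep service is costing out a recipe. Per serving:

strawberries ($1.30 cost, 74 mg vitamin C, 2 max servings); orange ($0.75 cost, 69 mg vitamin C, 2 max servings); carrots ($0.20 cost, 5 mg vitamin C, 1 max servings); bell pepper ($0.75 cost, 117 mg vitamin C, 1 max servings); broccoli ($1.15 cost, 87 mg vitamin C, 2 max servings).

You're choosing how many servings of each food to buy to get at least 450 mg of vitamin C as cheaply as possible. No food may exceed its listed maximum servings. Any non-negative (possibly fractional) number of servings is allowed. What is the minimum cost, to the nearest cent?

$4.92

Cost per mg of vitamin C: bell pepper $0.0064, orange $0.0109, broccoli $0.0132, strawberries $0.0176, carrots $0.0400.
Take 1 serving of bell pepper: +117.0 mg vitamin C for $0.75 (total $0.75, still need 333.0 mg).
Take 2 servings of orange: +138.0 mg vitamin C for $1.50 (total $2.25, still need 195.0 mg).
Take 2 servings of broccoli: +174.0 mg vitamin C for $2.30 (total $4.55, still need 21.0 mg).
Take 0.2838 servings of strawberries: +21.0 mg vitamin C for $0.37 (total $4.92, still need 0.0 mg).
Filling from the cheapest source first is optimal under one linear minimum: $4.92.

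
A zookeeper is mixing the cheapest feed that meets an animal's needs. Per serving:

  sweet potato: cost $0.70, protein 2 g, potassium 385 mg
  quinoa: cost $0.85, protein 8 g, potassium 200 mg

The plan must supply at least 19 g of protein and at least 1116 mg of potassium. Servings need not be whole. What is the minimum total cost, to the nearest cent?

This is a tiny linear program; its minimum lies at a vertex of the feasible set. List the vertices and price them.
sweet potato only: max(19/2, 1116/385) = 9.5 servings → $6.65.
quinoa only: max(19/8, 1116/200) = 5.58 servings → $4.74.
sweet potato + quinoa with both tight: 1.913 servings and 1.897 servings → $2.95.
Cheapest feasible corner: $2.95.

$2.95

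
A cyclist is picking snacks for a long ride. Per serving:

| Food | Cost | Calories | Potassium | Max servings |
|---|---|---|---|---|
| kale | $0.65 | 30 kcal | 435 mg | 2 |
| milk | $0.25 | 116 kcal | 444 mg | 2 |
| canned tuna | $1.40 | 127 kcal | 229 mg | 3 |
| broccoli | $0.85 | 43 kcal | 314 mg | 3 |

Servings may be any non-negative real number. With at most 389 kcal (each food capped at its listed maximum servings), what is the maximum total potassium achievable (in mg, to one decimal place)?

2577.5 mg

Potassium per kcal: kale 14.5, broccoli 7.302, milk 3.828, canned tuna 1.803.
Take 2 servings of kale: uses 60 kcal, +870.0 mg potassium (running total 870.0 mg).
Take 3 servings of broccoli: uses 129 kcal, +942.0 mg potassium (running total 1812.0 mg).
Take 1.724 servings of milk: uses 200 kcal, +765.5 mg potassium (running total 2577.5 mg).
Filling greedily by potassium-per-kcal is optimal for one linear limit, giving 2577.5 mg.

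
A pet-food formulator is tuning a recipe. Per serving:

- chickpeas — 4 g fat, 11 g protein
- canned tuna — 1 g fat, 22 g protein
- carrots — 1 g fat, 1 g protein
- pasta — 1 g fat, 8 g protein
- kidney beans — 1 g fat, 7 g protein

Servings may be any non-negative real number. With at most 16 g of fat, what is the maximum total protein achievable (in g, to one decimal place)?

Protein per g fat: canned tuna 22, pasta 8, kidney beans 7, chickpeas 2.75, carrots 1.
With no serving limits, spend the whole fat allowance on canned tuna: 16 g / 1 g × 22 g = 352.0 g.

352.0 g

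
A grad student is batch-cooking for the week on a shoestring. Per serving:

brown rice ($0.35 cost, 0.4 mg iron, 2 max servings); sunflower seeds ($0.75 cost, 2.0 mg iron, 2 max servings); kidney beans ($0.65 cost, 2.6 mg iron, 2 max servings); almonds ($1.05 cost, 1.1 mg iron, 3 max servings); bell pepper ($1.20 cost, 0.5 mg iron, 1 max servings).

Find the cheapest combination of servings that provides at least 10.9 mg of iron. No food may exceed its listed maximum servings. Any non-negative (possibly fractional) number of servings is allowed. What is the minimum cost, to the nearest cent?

Cost per mg of iron: kidney beans $0.2500, sunflower seeds $0.3750, brown rice $0.8750, almonds $0.9545, bell pepper $2.4000.
Take 2 servings of kidney beans: +5.2 mg iron for $1.30 (total $1.30, still need 5.7 mg).
Take 2 servings of sunflower seeds: +4.0 mg iron for $1.50 (total $2.80, still need 1.7 mg).
Take 2 servings of brown rice: +0.8 mg iron for $0.70 (total $3.50, still need 0.9 mg).
Take 0.8182 servings of almonds: +0.9 mg iron for $0.86 (total $4.36, still need 0.0 mg).
Greedy by cheapest-per-mg is optimal for a single linear constraint, so the minimum cost is $4.36.

$4.36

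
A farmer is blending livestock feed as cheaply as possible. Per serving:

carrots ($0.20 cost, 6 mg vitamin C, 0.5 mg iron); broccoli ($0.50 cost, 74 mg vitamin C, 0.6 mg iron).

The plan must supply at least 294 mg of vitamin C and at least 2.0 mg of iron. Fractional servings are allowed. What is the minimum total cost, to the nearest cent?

$1.99

The cheapest plan sits at a corner of the feasible region — with two constraints it uses at most two foods.
carrots only: max(294/6, 2.0/0.5) = 49 servings → $9.80.
broccoli only: max(294/74, 2.0/0.6) = 3.973 servings → $1.99.
carrots + broccoli: intersection lies outside the first quadrant.
Cheapest feasible corner: $1.99.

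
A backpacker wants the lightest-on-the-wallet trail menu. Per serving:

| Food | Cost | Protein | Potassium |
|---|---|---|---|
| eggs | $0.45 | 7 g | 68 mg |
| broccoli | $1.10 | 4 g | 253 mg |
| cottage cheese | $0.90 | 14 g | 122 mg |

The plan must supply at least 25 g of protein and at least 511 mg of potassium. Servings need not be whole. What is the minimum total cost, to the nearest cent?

This is a tiny linear program; its minimum lies at a vertex of the feasible set. List the vertices and price them.
eggs only: max(25/7, 511/68) = 7.515 servings → $3.38.
broccoli only: max(25/4, 511/253) = 6.25 servings → $6.88.
cottage cheese only: max(25/14, 511/122) = 4.189 servings → $3.77.
eggs + broccoli with both tight: 2.856 servings and 1.252 servings → $2.66.
eggs + cottage cheese with both targets exact would need a negative amount; discard.
broccoli + cottage cheese with both tight: 1.344 servings and 1.402 servings → $2.74.
Cheapest feasible corner: $2.66.

$2.66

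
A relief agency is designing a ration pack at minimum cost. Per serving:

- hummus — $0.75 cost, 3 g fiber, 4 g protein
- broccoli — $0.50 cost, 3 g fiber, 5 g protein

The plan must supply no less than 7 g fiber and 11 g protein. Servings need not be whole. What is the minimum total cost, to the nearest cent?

Minimising a linear cost over {fiber ≥ 7, protein ≥ 11, servings ≥ 0} — the optimum is at a vertex, using one or two foods.
hummus only: max(7/3, 11/4) = 2.75 servings → $2.06.
broccoli only: max(7/3, 11/5) = 2.333 servings → $1.17.
hummus + broccoli with both tight: 0.6667 servings and 1.667 servings → $1.33.
Cheapest feasible corner: $1.17.

$1.17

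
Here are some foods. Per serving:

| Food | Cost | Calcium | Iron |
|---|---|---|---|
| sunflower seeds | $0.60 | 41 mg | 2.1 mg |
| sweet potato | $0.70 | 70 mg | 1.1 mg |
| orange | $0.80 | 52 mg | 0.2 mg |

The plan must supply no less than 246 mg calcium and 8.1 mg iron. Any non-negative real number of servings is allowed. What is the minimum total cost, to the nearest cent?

$3.01

At the optimum either one food covers both requirements or two foods hit both targets exactly; no other combination can be cheaper.
sunflower seeds only: max(246/41, 8.1/2.1) = 6 servings → $3.60.
sweet potato only: max(246/70, 8.1/1.1) = 7.364 servings → $5.15.
orange only: max(246/52, 8.1/0.2) = 40.5 servings → $32.40.
sunflower seeds + sweet potato with both tight: 2.909 servings and 1.811 servings → $3.01.
sunflower seeds + orange with both tight: 3.683 servings and 1.827 servings → $3.67.
sweet potato + orange: intersection lies outside the first quadrant.
The minimum over all feasible corners is $3.01.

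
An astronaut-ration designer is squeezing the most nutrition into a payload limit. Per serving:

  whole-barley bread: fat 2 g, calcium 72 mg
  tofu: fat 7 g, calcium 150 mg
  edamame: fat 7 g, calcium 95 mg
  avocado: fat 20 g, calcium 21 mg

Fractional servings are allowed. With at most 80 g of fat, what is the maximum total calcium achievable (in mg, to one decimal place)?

2880.0 mg

Calcium per g fat: whole-barley bread 36, tofu 21.43, edamame 13.57, avocado 1.05.
With no serving limits, spend the whole fat allowance on whole-barley bread: 80 g / 2 g × 72 mg = 2880.0 mg.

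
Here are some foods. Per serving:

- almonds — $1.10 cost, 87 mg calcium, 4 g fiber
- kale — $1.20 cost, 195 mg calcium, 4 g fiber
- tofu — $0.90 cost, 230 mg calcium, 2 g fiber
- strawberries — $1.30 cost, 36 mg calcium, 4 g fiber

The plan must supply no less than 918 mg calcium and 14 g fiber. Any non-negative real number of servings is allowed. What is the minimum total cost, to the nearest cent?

Compare the cost at each extreme point of the feasible region.
almonds only: max(918/87, 14/4) = 10.55 servings → $11.61.
kale only: max(918/195, 14/4) = 4.708 servings → $5.65.
tofu only: max(918/230, 14/2) = 7 servings → $6.30.
strawberries only: max(918/36, 14/4) = 25.5 servings → $33.15.
almonds + kale: the both-tight solution has a negative serving — not a feasible corner.
almonds + tofu with both tight: 1.855 servings and 3.29 servings → $5.00.
almonds + strawberries: the both-tight solution has a negative serving — not a feasible corner.
kale + tofu with both tight: 2.611 servings and 1.777 servings → $4.73.
kale + strawberries: the both-tight solution has a negative serving — not a feasible corner.
tofu + strawberries with both tight: 3.736 servings and 1.632 servings → $5.48.
Cheapest feasible corner: $4.73.

$4.73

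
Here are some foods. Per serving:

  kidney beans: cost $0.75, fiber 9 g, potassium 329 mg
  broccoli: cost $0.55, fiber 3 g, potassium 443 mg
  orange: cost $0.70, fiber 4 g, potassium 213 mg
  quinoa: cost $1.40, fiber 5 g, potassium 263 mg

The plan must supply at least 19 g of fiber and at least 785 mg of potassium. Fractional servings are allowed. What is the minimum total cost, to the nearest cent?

$1.66

An LP optimum is at a vertex; with two nutrient constraints at most two foods are used. Check each candidate.
kidney beans only: max(19/9, 785/329) = 2.386 servings → $1.79.
broccoli only: max(19/3, 785/443) = 6.333 servings → $3.48.
orange only: max(19/4, 785/213) = 4.75 servings → $3.33.
quinoa only: max(19/5, 785/263) = 3.8 servings → $5.32.
kidney beans + broccoli with both tight: 2.021 servings and 0.2713 servings → $1.66.
kidney beans + orange with both tight: 1.509 servings and 1.354 servings → $2.08.
kidney beans + quinoa with both tight: 1.485 servings and 1.127 servings → $2.69.
broccoli + orange: intersection lies outside the first quadrant.
broccoli + quinoa: intersection lies outside the first quadrant.
orange + quinoa with both targets exact would need a negative amount; discard.
Cheapest feasible corner: $1.66.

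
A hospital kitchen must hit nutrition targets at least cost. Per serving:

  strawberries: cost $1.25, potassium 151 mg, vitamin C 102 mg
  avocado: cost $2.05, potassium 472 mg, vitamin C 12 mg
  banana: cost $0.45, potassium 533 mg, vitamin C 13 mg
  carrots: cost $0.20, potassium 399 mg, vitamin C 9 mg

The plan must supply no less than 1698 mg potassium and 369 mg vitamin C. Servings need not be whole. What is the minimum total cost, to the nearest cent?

Minimising a linear cost over {potassium ≥ 1698, vitamin C ≥ 369, servings ≥ 0} — the optimum is at a vertex, using one or two foods.
strawberries only: max(1698/151, 369/102) = 11.25 servings → $14.06.
avocado only: max(1698/472, 369/12) = 30.75 servings → $63.04.
banana only: max(1698/533, 369/13) = 28.38 servings → $12.77.
carrots only: max(1698/399, 369/9) = 41 servings → $8.20.
strawberries + avocado with both tight: 3.319 servings and 2.536 servings → $9.35.
strawberries + banana with both tight: 3.332 servings and 2.242 servings → $5.17.
strawberries + carrots with both tight: 3.354 servings and 2.986 servings → $4.79.
avocado + banana with both targets exact would need a negative amount; discard.
avocado + carrots with both targets exact would need a negative amount; discard.
banana + carrots with both targets exact would need a negative amount; discard.
The minimum over all feasible corners is $4.79.

$4.79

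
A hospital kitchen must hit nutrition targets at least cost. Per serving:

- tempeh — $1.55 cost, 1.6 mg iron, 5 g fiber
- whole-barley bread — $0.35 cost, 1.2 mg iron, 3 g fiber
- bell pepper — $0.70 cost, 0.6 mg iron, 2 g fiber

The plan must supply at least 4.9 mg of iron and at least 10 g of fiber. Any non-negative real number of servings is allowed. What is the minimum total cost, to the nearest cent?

A basic optimal solution has at most two foods positive. Try each food alone and each pair with both targets met exactly.
tempeh only: max(4.9/1.6, 10/5) = 3.062 servings → $4.75.
whole-barley bread only: max(4.9/1.2, 10/3) = 4.083 servings → $1.43.
bell pepper only: max(4.9/0.6, 10/2) = 8.167 servings → $5.72.
tempeh + whole-barley bread with both targets exact would need a negative amount; discard.
tempeh + bell pepper: intersection lies outside the first quadrant.
whole-barley bread + bell pepper: the both-tight solution has a negative serving — not a feasible corner.
The minimum over all feasible corners is $1.43.

$1.43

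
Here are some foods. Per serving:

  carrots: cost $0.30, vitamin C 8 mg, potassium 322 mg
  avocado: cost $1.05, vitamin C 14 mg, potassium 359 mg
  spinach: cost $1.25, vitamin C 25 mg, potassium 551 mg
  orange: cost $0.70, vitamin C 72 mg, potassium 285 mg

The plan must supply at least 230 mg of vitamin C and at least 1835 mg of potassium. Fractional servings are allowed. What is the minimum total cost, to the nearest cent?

$2.94

The cheapest plan sits at a corner of the feasible region — with two constraints it uses at most two foods.
carrots only: max(230/8, 1835/322) = 28.75 servings → $8.62.
avocado only: max(230/14, 1835/359) = 16.43 servings → $17.25.
spinach only: max(230/25, 1835/551) = 9.2 servings → $11.50.
orange only: max(230/72, 1835/285) = 6.439 servings → $4.51.
carrots + avocado with both targets exact would need a negative amount; discard.
carrots + spinach: intersection lies outside the first quadrant.
carrots + orange with both tight: 3.185 servings and 2.841 servings → $2.94.
avocado + spinach with both targets exact would need a negative amount; discard.
avocado + orange with both tight: 3.046 servings and 2.602 servings → $5.02.
spinach + orange with both tight: 2.045 servings and 2.484 servings → $4.30.
Cheapest feasible corner: $2.94.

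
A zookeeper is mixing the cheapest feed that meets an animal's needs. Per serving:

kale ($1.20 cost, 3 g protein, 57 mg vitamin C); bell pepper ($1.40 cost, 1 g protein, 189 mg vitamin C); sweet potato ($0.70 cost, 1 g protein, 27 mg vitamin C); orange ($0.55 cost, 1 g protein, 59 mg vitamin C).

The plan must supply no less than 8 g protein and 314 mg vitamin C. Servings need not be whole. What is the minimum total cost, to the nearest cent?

$3.81

At the optimum either one food covers both requirements or two foods hit both targets exactly; no other combination can be cheaper.
kale only: max(8/3, 314/57) = 5.509 servings → $6.61.
bell pepper only: max(8/1, 314/189) = 8 servings → $11.20.
sweet potato only: max(8/1, 314/27) = 11.63 servings → $8.14.
orange only: max(8/1, 314/59) = 8 servings → $4.40.
kale + bell pepper with both tight: 2.349 servings and 0.9529 servings → $4.15.
kale + sweet potato with both targets exact would need a negative amount; discard.
kale + orange with both tight: 1.317 servings and 4.05 servings → $3.81.
bell pepper + sweet potato with both tight: 0.6049 servings and 7.395 servings → $6.02.
bell pepper + orange: the both-tight solution has a negative serving — not a feasible corner.
sweet potato + orange with both tight: 4.938 servings and 3.062 servings → $5.14.
So the least-cost plan costs $3.81.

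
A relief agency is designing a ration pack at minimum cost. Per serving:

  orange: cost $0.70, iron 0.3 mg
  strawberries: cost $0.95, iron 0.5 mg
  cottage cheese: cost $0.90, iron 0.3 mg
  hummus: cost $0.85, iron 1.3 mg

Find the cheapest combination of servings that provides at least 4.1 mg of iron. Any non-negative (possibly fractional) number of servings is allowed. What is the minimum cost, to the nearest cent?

Cost per mg of iron: hummus $0.6538, strawberries $1.9000, orange $2.3333, cottage cheese $3.0000.
With no serving limits, use only hummus: 4.1 mg / 1.3 mg = 3.154 servings × $0.85 = $2.68.

$2.68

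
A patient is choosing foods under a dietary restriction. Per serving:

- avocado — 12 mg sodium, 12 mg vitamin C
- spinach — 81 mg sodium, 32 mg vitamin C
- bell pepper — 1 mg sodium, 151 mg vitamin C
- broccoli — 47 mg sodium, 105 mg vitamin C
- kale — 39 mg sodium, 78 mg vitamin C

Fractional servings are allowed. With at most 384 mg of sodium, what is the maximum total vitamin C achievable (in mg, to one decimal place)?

57984.0 mg

Vitamin C per mg sodium: bell pepper 151, broccoli 2.234, kale 2, avocado 1, spinach 0.3951.
With no serving limits, spend the whole sodium allowance on bell pepper: 384 mg / 1 mg × 151 mg = 57984.0 mg.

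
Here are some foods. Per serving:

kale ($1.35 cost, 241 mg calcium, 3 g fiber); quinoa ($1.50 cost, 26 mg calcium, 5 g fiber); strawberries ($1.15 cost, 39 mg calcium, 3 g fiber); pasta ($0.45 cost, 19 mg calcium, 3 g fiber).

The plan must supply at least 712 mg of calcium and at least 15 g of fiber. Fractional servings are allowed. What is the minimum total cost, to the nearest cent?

$4.75

Two binding constraints pin down two serving amounts, so the optimal mix uses at most two foods. The candidates are each food alone (scaled to the tighter of calcium/fiber) and each pair with both constraints tight.
kale only: max(712/241, 15/3) = 5 servings → $6.75.
quinoa only: max(712/26, 15/5) = 27.38 servings → $41.08.
strawberries only: max(712/39, 15/3) = 18.26 servings → $20.99.
pasta only: max(712/19, 15/3) = 37.47 servings → $16.86.
kale + quinoa with both tight: 2.813 servings and 1.312 servings → $5.77.
kale + strawberries with both tight: 2.559 servings and 2.441 servings → $6.26.
kale + pasta with both tight: 2.779 servings and 2.221 servings → $4.75.
quinoa + strawberries with both targets exact would need a negative amount; discard.
quinoa + pasta: intersection lies outside the first quadrant.
strawberries + pasta: the both-tight solution has a negative serving — not a feasible corner.
So the least-cost plan costs $4.75.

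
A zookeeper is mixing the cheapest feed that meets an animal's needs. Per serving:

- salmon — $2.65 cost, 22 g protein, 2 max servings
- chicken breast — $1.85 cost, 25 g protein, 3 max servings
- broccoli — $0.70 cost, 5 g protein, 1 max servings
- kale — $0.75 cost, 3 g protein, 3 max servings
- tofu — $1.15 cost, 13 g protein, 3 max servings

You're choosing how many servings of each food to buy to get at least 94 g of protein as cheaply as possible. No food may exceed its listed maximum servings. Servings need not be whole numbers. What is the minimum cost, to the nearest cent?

Cost per g of protein: chicken breast $0.0740, tofu $0.0885, salmon $0.1205, broccoli $0.1400, kale $0.2500.
Take 3 servings of chicken breast: +75.0 g protein for $5.55 (total $5.55, still need 19.0 g).
Take 1.462 servings of tofu: +19.0 g protein for $1.68 (total $7.23, still need 0.0 g).
Filling from the cheapest source first is optimal under one linear minimum: $7.23.

$7.23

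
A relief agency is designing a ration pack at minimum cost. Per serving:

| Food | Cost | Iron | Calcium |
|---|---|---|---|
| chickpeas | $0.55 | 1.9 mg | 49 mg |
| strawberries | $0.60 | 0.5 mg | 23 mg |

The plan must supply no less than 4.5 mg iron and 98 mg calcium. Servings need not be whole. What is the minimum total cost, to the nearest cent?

$1.30

Compare the cost at each extreme point of the feasible region.
chickpeas only: max(4.5/1.9, 98/49) = 2.368 servings → $1.30.
strawberries only: max(4.5/0.5, 98/23) = 9 servings → $5.40.
chickpeas + strawberries: intersection lies outside the first quadrant.
So the least-cost plan costs $1.30.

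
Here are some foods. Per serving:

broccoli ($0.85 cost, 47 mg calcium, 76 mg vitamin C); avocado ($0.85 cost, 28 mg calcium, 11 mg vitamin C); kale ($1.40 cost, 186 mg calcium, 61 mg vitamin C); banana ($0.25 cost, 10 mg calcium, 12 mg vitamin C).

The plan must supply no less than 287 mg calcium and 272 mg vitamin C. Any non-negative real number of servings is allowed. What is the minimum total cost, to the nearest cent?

$3.62

Two binding constraints pin down two serving amounts, so the optimal mix uses at most two foods. The candidates are each food alone (scaled to the tighter of calcium/vitamin C) and each pair with both constraints tight.
broccoli only: max(287/47, 272/76) = 6.106 servings → $5.19.
avocado only: max(287/28, 272/11) = 24.73 servings → $21.02.
kale only: max(287/186, 272/61) = 4.459 servings → $6.24.
banana only: max(287/10, 272/12) = 28.7 servings → $7.17.
broccoli + avocado with both tight: 2.768 servings and 5.604 servings → $7.12.
broccoli + kale with both tight: 2.936 servings and 0.8011 servings → $3.62.
broccoli + banana: the both-tight solution has a negative serving — not a feasible corner.
avocado + kale: intersection lies outside the first quadrant.
avocado + banana with both tight: 3.204 servings and 19.73 servings → $7.66.
kale + banana with both tight: 0.4464 servings and 20.4 servings → $5.72.
So the least-cost plan costs $3.62.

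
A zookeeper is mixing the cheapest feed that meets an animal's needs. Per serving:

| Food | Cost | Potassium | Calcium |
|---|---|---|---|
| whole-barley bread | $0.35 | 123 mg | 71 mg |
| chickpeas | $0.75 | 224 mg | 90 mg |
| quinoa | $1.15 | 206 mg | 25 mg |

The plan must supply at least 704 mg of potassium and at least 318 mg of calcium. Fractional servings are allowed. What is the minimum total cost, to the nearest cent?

Check every corner: each single food scaled to meet both minima, and each pair solved so both constraints bind.
whole-barley bread only: max(704/123, 318/71) = 5.724 servings → $2.00.
chickpeas only: max(704/224, 318/90) = 3.533 servings → $2.65.
quinoa only: max(704/206, 318/25) = 12.72 servings → $14.63.
whole-barley bread + chickpeas with both tight: 1.628 servings and 2.249 servings → $2.26.
whole-barley bread + quinoa with both tight: 4.148 servings and 0.941 servings → $2.53.
chickpeas + quinoa with both targets exact would need a negative amount; discard.
Cheapest feasible corner: $2.00.

$2.00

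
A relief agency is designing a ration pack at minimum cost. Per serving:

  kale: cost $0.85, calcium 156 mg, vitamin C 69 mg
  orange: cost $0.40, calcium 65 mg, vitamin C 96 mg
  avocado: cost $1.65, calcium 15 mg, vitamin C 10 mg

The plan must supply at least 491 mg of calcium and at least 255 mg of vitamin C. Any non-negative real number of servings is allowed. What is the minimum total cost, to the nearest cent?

$2.70

An LP optimum is at a vertex; with two nutrient constraints at most two foods are used. Check each candidate.
kale only: max(491/156, 255/69) = 3.696 servings → $3.14.
orange only: max(491/65, 255/96) = 7.554 servings → $3.02.
avocado only: max(491/15, 255/10) = 32.73 servings → $54.01.
kale + orange with both tight: 2.913 servings and 0.5625 servings → $2.70.
kale + avocado with both tight: 2.067 servings and 11.24 servings → $20.30.
orange + avocado: intersection lies outside the first quadrant.
So the least-cost plan costs $2.70.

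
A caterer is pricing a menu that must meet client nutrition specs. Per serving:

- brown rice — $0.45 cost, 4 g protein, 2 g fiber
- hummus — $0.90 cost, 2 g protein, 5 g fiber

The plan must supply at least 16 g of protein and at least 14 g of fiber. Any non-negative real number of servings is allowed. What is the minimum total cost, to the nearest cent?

Two binding constraints pin down two serving amounts, so the optimal mix uses at most two foods. The candidates are each food alone (scaled to the tighter of protein/fiber) and each pair with both constraints tight.
brown rice only: max(16/4, 14/2) = 7 servings → $3.15.
hummus only: max(16/2, 14/5) = 8 servings → $7.20.
brown rice + hummus with both tight: 3.25 servings and 1.5 servings → $2.81.
The minimum over all feasible corners is $2.81.

$2.81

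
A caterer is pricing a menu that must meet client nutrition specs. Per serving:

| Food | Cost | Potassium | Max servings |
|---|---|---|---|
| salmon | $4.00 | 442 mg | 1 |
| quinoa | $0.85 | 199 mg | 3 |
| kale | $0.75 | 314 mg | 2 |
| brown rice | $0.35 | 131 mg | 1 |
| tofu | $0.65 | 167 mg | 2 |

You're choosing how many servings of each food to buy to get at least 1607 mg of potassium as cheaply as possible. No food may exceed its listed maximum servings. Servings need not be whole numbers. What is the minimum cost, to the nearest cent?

$5.35

Cost per mg of potassium: kale $0.0024, brown rice $0.0027, tofu $0.0039, quinoa $0.0043, salmon $0.0090.
Take 2 servings of kale: +628.0 mg potassium for $1.50 (total $1.50, still need 979.0 mg).
Take 1 serving of brown rice: +131.0 mg potassium for $0.35 (total $1.85, still need 848.0 mg).
Take 2 servings of tofu: +334.0 mg potassium for $1.30 (total $3.15, still need 514.0 mg).
Take 2.583 servings of quinoa: +514.0 mg potassium for $2.20 (total $5.35, still need 0.0 mg).
Greedy by cheapest-per-mg is optimal for a single linear constraint, so the minimum cost is $5.35.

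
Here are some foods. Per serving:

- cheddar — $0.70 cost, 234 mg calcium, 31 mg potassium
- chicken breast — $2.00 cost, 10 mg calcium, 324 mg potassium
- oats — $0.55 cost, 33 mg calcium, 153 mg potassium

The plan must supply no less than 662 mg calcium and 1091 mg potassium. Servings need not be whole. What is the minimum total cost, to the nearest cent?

Two binding constraints pin down two serving amounts, so the optimal mix uses at most two foods. The candidates are each food alone (scaled to the tighter of calcium/potassium) and each pair with both constraints tight.
cheddar only: max(662/234, 1091/31) = 35.19 servings → $24.64.
chicken breast only: max(662/10, 1091/324) = 66.2 servings → $132.40.
oats only: max(662/33, 1091/153) = 20.06 servings → $11.03.
cheddar + chicken breast with both tight: 2.696 servings and 3.109 servings → $8.11.
cheddar + oats with both tight: 1.877 servings and 6.75 servings → $5.03.
chicken breast + oats: intersection lies outside the first quadrant.
The minimum over all feasible corners is $5.03.

$5.03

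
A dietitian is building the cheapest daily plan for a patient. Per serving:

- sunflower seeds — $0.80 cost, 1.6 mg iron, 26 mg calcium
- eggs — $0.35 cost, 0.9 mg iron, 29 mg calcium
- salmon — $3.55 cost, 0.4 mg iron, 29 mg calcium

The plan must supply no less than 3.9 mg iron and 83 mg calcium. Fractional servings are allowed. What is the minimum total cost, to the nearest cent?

$1.52

A basic optimal solution has at most two foods positive. Try each food alone and each pair with both targets met exactly.
sunflower seeds only: max(3.9/1.6, 83/26) = 3.192 servings → $2.55.
eggs only: max(3.9/0.9, 83/29) = 4.333 servings → $1.52.
salmon only: max(3.9/0.4, 83/29) = 9.75 servings → $34.61.
sunflower seeds + eggs with both tight: 1.67 servings and 1.365 servings → $1.81.
sunflower seeds + salmon with both tight: 2.219 servings and 0.8722 servings → $4.87.
eggs + salmon with both targets exact would need a negative amount; discard.
The minimum over all feasible corners is $1.52.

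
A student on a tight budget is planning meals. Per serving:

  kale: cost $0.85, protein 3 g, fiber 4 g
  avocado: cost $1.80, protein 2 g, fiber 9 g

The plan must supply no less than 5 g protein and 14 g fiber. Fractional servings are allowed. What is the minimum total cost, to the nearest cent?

$2.84

At the optimum either one food covers both requirements or two foods hit both targets exactly; no other combination can be cheaper.
kale only: max(5/3, 14/4) = 3.5 servings → $2.98.
avocado only: max(5/2, 14/9) = 2.5 servings → $4.50.
kale + avocado with both tight: 0.8947 servings and 1.158 servings → $2.84.
Cheapest feasible corner: $2.84.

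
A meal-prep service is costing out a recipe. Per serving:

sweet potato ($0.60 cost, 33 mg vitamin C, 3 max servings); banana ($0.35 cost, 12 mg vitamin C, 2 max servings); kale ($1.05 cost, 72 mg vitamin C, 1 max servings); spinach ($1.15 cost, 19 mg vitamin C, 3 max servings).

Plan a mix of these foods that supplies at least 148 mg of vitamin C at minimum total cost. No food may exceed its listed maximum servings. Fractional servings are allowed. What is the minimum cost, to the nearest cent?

Cost per mg of vitamin C: kale $0.0146, sweet potato $0.0182, banana $0.0292, spinach $0.0605.
Take 1 serving of kale: +72.0 mg vitamin C for $1.05 (total $1.05, still need 76.0 mg).
Take 2.303 servings of sweet potato: +76.0 mg vitamin C for $1.38 (total $2.43, still need 0.0 mg).
Filling from the cheapest source first is optimal under one linear minimum: $2.43.

$2.43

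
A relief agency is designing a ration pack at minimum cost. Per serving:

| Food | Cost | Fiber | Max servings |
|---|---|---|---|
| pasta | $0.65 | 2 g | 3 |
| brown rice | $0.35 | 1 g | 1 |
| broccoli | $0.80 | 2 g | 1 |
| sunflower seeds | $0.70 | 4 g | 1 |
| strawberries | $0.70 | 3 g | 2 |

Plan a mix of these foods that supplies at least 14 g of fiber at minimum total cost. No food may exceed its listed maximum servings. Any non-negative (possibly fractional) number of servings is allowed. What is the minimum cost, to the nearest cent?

$3.40

Cost per g of fiber: sunflower seeds $0.1750, strawberries $0.2333, pasta $0.3250, brown rice $0.3500, broccoli $0.4000.
Take 1 serving of sunflower seeds: +4.0 g fiber for $0.70 (total $0.70, still need 10.0 g).
Take 2 servings of strawberries: +6.0 g fiber for $1.40 (total $2.10, still need 4.0 g).
Take 2 servings of pasta: +4.0 g fiber for $1.30 (total $3.40, still need 0.0 g).
Filling from the cheapest source first is optimal under one linear minimum: $3.40.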